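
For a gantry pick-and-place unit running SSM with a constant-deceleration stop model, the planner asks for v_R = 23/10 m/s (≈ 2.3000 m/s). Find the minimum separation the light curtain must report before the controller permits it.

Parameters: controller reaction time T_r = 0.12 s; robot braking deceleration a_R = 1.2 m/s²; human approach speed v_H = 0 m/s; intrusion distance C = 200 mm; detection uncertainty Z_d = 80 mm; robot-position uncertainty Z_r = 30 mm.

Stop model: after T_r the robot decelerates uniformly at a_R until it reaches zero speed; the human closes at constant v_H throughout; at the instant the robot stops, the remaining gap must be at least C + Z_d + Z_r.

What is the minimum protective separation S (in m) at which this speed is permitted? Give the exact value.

S_min = 16741/6000 m = 2.7902 m

stop time T_s = (23/10)/(6/5) = 1.9167 s
reaction-phase robot travel = 2.3000·0.1200 = 0.2760 m
robot covers 2.3000·1.9167 − ½·1.2000·1.9167² = 2.2042 m while stopping
person approaches 0.0000·(0.1200+1.9167) = 0.0000 m
C+Z_d+Z_r = 0.2000+0.0800+0.0300 = 0.3100 m
S_min ≈ 0.2760+2.2042+0.0000+0.3100  ⇒  S_min = 16741/6000 m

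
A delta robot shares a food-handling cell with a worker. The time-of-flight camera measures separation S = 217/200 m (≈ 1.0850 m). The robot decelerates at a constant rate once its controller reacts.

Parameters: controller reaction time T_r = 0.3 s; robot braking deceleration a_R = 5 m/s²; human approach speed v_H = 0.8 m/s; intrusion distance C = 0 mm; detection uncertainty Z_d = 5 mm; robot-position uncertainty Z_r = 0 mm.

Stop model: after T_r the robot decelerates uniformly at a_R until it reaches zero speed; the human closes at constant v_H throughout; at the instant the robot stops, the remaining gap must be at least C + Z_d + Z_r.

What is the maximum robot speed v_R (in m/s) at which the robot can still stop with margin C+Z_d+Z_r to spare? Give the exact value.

v_R_max = 7/5 m/s = 1.4000 m/s

quadratic (1/10)·v² + (23/50)·v + (-21/25) = 0
  disc = (23/50)² − 4·(1/10)·(-21/25) = 1369/2500 ; √disc = 37/50
  v_R = (−(23/50) + 37/50) / (2·(1/10)) = 7/5 m/s
check:
stop time T_s = (7/5)/5 = 0.2800 s
robot covers v_R·T_r = 1.4000·0.3000 = 0.4200 m before braking
robot under decel: 1.4000²/(2·5.0000) = 0.1960 m
human closes 0.8000·0.5800 = 0.4640 m
C+Z_d+Z_r = 0.0000+0.0050+0.0000 = 0.0050 m
sum ≈ 0.4200+0.1960+0.4640+0.0050 ≈ 1.0850 m = S ✓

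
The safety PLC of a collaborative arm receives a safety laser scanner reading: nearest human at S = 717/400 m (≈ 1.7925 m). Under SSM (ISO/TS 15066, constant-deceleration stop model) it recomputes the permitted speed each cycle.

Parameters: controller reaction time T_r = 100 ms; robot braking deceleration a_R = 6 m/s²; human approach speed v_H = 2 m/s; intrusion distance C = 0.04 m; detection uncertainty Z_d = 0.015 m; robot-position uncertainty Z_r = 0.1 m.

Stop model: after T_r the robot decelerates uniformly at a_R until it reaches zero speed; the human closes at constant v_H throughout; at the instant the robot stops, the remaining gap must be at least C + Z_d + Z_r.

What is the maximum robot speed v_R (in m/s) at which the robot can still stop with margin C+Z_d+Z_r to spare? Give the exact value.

collect terms ⇒ (1/12)·v_R² + (13/30)·v_R + (-23/16) = 0
  disc = (13/30)² − 4·(1/12)·(-23/16) = 2401/3600 ; √disc = 49/60
  v_R = (−(13/30) + 49/60) / (2·(1/12)) = 23/10 m/s
check:
stop time T_s = (23/10)/6 = 0.3833 s
robot in T_r: 2.3000·0.1000 = 0.2300 m
robot covers 2.3000·0.3833 − ½·6.0000·0.3833² = 0.4408 m while stopping
human closes 2.0000·0.4833 = 0.9667 m
residual clearance needed = 0.0400+0.0150+0.1000 = 0.1550 m
sum ≈ 0.2300+0.4408+0.9667+0.1550 ≈ 1.7925 m = S ✓

v_R_max = 23/10 m/s = 2.3000 m/s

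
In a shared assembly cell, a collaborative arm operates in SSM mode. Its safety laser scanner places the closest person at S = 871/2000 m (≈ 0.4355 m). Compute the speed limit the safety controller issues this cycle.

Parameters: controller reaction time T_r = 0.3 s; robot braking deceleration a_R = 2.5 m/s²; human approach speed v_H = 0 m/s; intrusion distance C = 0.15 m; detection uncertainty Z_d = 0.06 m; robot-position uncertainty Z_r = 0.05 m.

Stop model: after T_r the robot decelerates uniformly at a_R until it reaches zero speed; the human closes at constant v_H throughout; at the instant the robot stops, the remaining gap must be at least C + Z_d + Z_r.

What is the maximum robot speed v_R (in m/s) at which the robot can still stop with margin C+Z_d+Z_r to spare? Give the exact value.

v_R_max = 9/20 m/s = 0.4500 m/s

quadratic (1/5)·v² + (3/10)·v + (-351/2000) = 0
  disc = (3/10)² − 4·(1/5)·(-351/2000) = 144/625 ; √disc = 12/25
  v_R = (−(3/10) + 12/25) / (2·(1/5)) = 9/20 m/s
check:
T_s = v_R/a_R = (9/20)/(5/2) = 0.1800 s
reaction-phase robot travel = 0.4500·0.3000 = 0.1350 m
robot covers 0.4500·0.1800 − ½·2.5000·0.1800² = 0.0405 m while stopping
person approaches 0.0000·(0.3000+0.1800) = 0.0000 m
C+Z_d+Z_r = 0.1500+0.0600+0.0500 = 0.2600 m
sum ≈ 0.1350+0.0405+0.0000+0.2600 ≈ 0.4355 m = S ✓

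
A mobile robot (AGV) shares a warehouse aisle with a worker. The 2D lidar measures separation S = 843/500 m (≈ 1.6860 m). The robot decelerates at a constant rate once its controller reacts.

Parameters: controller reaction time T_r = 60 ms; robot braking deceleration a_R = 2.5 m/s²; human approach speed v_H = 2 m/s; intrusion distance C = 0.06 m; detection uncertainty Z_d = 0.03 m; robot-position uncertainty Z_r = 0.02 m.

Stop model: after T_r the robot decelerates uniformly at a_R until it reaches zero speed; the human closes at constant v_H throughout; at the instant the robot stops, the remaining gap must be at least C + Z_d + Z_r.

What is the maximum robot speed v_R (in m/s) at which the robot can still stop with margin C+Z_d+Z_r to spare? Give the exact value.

collect terms ⇒ (1/5)·v_R² + (43/50)·v_R + (-182/125) = 0
  disc = (43/50)² − 4·(1/5)·(-182/125) = 4761/2500 ; √disc = 69/50
  v_R = (−(43/50) + 69/50) / (2·(1/5)) = 13/10 m/s
check:
braking lasts T_s = (13/10)/(5/2) = 0.5200 s
robot in T_r: 1.3000·0.0600 = 0.0780 m
robot covers 1.3000·0.5200 − ½·2.5000·0.5200² = 0.3380 m while stopping
person approaches 2.0000·(0.0600+0.5200) = 1.1600 m
residual clearance needed = 0.0600+0.0300+0.0200 = 0.1100 m
sum ≈ 0.0780+0.3380+1.1600+0.1100 ≈ 1.6860 m = S ✓

v_R_max = 13/10 m/s = 1.3000 m/s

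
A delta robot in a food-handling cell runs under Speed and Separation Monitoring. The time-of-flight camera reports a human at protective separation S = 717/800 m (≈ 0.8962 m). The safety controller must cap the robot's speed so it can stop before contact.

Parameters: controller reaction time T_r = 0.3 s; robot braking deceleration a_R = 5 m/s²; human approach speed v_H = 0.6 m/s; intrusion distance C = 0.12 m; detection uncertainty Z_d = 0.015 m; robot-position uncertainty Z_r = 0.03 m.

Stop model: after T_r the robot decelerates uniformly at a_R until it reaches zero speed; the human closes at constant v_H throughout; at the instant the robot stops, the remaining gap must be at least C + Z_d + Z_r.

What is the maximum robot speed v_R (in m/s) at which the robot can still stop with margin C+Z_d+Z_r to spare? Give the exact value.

quadratic (1/10)·v² + (21/50)·v + (-441/800) = 0
  disc = (21/50)² − 4·(1/10)·(-441/800) = 3969/10000 ; √disc = 63/100
  v_R = (−(21/50) + 63/100) / (2·(1/10)) = 21/20 m/s
check:
braking lasts T_s = (21/20)/5 = 0.2100 s
reaction-phase robot travel = 1.0500·0.3000 = 0.3150 m
braking distance = 1.0500²/(2·5.0000) = 0.1103 m
person approaches 0.6000·(0.3000+0.2100) = 0.3060 m
residual clearance needed = 0.1200+0.0150+0.0300 = 0.1650 m
sum ≈ 0.3150+0.1103+0.3060+0.1650 ≈ 0.8962 m = S ✓

v_R_max = 21/20 m/s = 1.0500 m/s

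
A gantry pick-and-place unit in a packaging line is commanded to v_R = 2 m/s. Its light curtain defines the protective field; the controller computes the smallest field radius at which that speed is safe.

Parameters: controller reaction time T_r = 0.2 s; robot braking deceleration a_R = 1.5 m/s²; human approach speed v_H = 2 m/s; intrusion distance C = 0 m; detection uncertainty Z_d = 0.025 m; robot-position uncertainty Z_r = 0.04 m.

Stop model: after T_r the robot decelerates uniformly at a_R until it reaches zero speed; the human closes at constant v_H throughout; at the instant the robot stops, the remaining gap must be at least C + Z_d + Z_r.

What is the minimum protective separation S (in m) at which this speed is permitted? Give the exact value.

S_min = 973/200 m = 4.8650 m

braking lasts T_s = 2/(3/2) = 1.3333 s
robot in T_r: 2.0000·0.2000 = 0.4000 m
robot under decel: 2.0000²/(2·1.5000) = 1.3333 m
human closes 2.0000·1.5333 = 3.0667 m
C+Z_d+Z_r = 0.0000+0.0250+0.0400 = 0.0650 m
S_min ≈ 0.4000+1.3333+3.0667+0.0650  ⇒  S_min = 973/200 m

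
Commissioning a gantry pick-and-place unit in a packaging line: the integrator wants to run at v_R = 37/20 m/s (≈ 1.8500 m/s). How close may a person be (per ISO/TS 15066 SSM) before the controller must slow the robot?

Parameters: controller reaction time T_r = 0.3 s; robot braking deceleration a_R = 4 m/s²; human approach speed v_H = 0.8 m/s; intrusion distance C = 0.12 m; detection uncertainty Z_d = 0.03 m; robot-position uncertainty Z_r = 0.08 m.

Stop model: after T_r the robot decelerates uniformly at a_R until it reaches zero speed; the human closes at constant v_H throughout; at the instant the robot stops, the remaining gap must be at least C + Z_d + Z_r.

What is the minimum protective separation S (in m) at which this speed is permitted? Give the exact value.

stop time T_s = (37/20)/4 = 0.4625 s
reaction-phase robot travel = 1.8500·0.3000 = 0.5550 m
braking distance = 1.8500²/(2·4.0000) = 0.4278 m
human closes 0.8000·0.7625 = 0.6100 m
residual clearance needed = 0.1200+0.0300+0.0800 = 0.2300 m
S_min ≈ 0.5550+0.4278+0.6100+0.2300  ⇒  S_min = 5833/3200 m

S_min = 5833/3200 m = 1.8228 m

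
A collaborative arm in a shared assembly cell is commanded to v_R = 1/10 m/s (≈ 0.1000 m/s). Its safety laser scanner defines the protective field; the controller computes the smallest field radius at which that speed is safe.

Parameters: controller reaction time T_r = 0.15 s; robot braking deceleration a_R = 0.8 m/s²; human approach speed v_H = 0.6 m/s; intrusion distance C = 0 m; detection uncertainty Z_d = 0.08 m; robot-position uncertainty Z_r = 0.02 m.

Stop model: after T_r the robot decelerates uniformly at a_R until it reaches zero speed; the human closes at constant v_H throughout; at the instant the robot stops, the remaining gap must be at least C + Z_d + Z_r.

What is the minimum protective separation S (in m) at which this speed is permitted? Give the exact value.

stop time T_s = (1/10)/(4/5) = 0.1250 s
robot in T_r: 0.1000·0.1500 = 0.0150 m
robot covers 0.1000·0.1250 − ½·0.8000·0.1250² = 0.0063 m while stopping
person approaches 0.6000·(0.1500+0.1250) = 0.1650 m
margins: 0.0000+0.0800+0.0200 = 0.1000 m
S_min ≈ 0.0150+0.0063+0.1650+0.1000  ⇒  S_min = 229/800 m

S_min = 229/800 m = 0.2863 m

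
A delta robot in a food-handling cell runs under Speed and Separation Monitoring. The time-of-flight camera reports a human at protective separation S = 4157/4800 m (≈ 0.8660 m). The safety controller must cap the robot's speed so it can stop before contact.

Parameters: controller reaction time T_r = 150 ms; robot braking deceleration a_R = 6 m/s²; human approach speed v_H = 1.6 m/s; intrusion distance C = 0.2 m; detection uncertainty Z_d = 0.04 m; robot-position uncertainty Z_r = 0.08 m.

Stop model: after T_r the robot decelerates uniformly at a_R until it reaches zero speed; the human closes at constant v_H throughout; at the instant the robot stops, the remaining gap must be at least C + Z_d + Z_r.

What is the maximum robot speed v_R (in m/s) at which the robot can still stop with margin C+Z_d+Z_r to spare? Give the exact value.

quadratic (1/12)·v² + (5/12)·v + (-1469/4800) = 0
  disc = (5/12)² − 4·(1/12)·(-1469/4800) = 441/1600 ; √disc = 21/40
  v_R = (−(5/12) + 21/40) / (2·(1/12)) = 13/20 m/s
check:
T_s = v_R/a_R = (13/20)/6 = 0.1083 s
robot covers v_R·T_r = 0.6500·0.1500 = 0.0975 m before braking
braking distance = 0.6500²/(2·6.0000) = 0.0352 m
human closes 1.6000·0.2583 = 0.4133 m
margins: 0.2000+0.0400+0.0800 = 0.3200 m
sum ≈ 0.0975+0.0352+0.4133+0.3200 ≈ 0.8660 m = S ✓

v_R_max = 13/20 m/s = 0.6500 m/s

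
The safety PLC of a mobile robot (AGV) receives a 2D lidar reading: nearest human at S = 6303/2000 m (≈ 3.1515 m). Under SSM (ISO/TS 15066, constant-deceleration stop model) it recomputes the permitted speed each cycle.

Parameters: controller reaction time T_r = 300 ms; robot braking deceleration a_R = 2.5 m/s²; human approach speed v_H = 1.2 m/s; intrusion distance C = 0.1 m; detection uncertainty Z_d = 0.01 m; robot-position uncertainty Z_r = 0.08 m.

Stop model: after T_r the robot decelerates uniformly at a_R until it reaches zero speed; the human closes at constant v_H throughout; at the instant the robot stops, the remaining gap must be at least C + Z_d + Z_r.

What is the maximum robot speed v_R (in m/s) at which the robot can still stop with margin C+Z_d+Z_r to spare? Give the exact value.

v_R_max = 43/20 m/s = 2.1500 m/s

at the boundary: (1/5)·v² + (39/50)·v + (-5203/2000) = 0
  disc = (39/50)² − 4·(1/5)·(-5203/2000) = 1681/625 ; √disc = 41/25
  v_R = (−(39/50) + 41/25) / (2·(1/5)) = 43/20 m/s
check:
stop time T_s = (43/20)/(5/2) = 0.8600 s
robot covers v_R·T_r = 2.1500·0.3000 = 0.6450 m before braking
robot under decel: 2.1500²/(2·2.5000) = 0.9245 m
human closes 1.2000·1.1600 = 1.3920 m
C+Z_d+Z_r = 0.1000+0.0100+0.0800 = 0.1900 m
sum ≈ 0.6450+0.9245+1.3920+0.1900 ≈ 3.1515 m = S ✓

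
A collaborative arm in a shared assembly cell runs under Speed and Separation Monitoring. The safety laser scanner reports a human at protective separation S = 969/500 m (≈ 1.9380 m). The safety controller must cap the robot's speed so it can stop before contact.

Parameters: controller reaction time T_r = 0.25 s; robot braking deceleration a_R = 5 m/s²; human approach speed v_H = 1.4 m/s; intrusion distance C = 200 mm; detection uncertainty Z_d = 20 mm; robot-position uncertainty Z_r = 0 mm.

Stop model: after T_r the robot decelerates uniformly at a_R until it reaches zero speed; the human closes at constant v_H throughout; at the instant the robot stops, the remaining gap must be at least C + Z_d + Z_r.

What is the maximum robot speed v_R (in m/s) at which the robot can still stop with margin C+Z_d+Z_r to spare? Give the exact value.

at the boundary: (1/10)·v² + (53/100)·v + (-171/125) = 0
  disc = (53/100)² − 4·(1/10)·(-171/125) = 8281/10000 ; √disc = 91/100
  v_R = (−(53/100) + 91/100) / (2·(1/10)) = 19/10 m/s
check:
T_s = v_R/a_R = (19/10)/5 = 0.3800 s
robot covers v_R·T_r = 1.9000·0.2500 = 0.4750 m before braking
robot under decel: 1.9000²/(2·5.0000) = 0.3610 m
person approaches 1.4000·(0.2500+0.3800) = 0.8820 m
margins: 0.2000+0.0200+0.0000 = 0.2200 m
sum ≈ 0.4750+0.3610+0.8820+0.2200 ≈ 1.9380 m = S ✓

v_R_max = 19/10 m/s = 1.9000 m/s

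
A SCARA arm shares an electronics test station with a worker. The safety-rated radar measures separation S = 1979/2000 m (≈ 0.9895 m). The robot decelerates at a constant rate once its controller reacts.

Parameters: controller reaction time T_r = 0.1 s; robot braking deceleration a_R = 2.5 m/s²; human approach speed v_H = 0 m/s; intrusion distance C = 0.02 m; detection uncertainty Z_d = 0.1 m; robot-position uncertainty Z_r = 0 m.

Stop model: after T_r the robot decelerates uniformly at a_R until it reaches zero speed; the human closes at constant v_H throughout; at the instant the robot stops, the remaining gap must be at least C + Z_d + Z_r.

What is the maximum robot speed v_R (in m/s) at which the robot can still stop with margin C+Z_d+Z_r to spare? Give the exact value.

v_R_max = 37/20 m/s = 1.8500 m/s

collect terms ⇒ (1/5)·v_R² + (1/10)·v_R + (-1739/2000) = 0
  disc = (1/10)² − 4·(1/5)·(-1739/2000) = 441/625 ; √disc = 21/25
  v_R = (−(1/10) + 21/25) / (2·(1/5)) = 37/20 m/s
check:
stop time T_s = (37/20)/(5/2) = 0.7400 s
reaction-phase robot travel = 1.8500·0.1000 = 0.1850 m
braking distance = 1.8500²/(2·2.5000) = 0.6845 m
human closes 0.0000·0.8400 = 0.0000 m
margins: 0.0200+0.1000+0.0000 = 0.1200 m
sum ≈ 0.1850+0.6845+0.0000+0.1200 ≈ 0.9895 m = S ✓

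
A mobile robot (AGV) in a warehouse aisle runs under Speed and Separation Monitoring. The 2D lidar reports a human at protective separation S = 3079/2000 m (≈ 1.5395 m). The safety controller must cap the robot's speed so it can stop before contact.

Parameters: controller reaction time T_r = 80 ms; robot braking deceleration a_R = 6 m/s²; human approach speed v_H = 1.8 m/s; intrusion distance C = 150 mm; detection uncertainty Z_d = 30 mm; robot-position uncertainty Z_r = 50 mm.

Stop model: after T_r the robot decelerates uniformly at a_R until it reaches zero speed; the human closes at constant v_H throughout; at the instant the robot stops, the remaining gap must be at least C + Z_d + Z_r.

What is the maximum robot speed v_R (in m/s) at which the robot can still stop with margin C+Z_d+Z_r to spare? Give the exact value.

v_R_max = 21/10 m/s = 2.1000 m/s

collect terms ⇒ (1/12)·v_R² + (19/50)·v_R + (-2331/2000) = 0
  disc = (19/50)² − 4·(1/12)·(-2331/2000) = 5329/10000 ; √disc = 73/100
  v_R = (−(19/50) + 73/100) / (2·(1/12)) = 21/10 m/s
check:
braking lasts T_s = (21/10)/6 = 0.3500 s
robot in T_r: 2.1000·0.0800 = 0.1680 m
robot under decel: 2.1000²/(2·6.0000) = 0.3675 m
human over T_r+T_s: 1.8000·(0.0800+0.3500) = 0.7740 m
C+Z_d+Z_r = 0.1500+0.0300+0.0500 = 0.2300 m
sum ≈ 0.1680+0.3675+0.7740+0.2300 ≈ 1.5395 m = S ✓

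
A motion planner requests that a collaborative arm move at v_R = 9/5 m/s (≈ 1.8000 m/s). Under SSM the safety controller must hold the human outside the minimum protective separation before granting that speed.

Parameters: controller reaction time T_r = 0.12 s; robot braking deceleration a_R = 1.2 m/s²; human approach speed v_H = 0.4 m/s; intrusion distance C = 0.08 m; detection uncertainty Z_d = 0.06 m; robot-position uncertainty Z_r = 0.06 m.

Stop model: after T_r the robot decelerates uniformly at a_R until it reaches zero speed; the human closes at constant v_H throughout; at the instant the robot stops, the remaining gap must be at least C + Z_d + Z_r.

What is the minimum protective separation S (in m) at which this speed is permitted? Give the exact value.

S_min = 1207/500 m = 2.4140 m

T_s = v_R/a_R = (9/5)/(6/5) = 1.5000 s
robot covers v_R·T_r = 1.8000·0.1200 = 0.2160 m before braking
robot covers 1.8000·1.5000 − ½·1.2000·1.5000² = 1.3500 m while stopping
human closes 0.4000·1.6200 = 0.6480 m
margins: 0.0800+0.0600+0.0600 = 0.2000 m
S_min ≈ 0.2160+1.3500+0.6480+0.2000  ⇒  S_min = 1207/500 m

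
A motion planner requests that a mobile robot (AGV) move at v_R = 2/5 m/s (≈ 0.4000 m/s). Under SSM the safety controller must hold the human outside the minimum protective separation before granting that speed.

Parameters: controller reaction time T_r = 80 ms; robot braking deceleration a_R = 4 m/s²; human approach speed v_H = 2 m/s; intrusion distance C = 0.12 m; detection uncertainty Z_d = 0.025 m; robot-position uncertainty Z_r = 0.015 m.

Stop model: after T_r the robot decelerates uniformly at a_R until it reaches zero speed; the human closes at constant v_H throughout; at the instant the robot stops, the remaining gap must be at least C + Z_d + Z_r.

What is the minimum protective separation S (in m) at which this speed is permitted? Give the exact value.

S_min = 143/250 m = 0.5720 m

T_s = v_R/a_R = (2/5)/4 = 0.1000 s
robot in T_r: 0.4000·0.0800 = 0.0320 m
robot under decel: 0.4000²/(2·4.0000) = 0.0200 m
person approaches 2.0000·(0.0800+0.1000) = 0.3600 m
residual clearance needed = 0.1200+0.0250+0.0150 = 0.1600 m
S_min ≈ 0.0320+0.0200+0.3600+0.1600  ⇒  S_min = 143/250 m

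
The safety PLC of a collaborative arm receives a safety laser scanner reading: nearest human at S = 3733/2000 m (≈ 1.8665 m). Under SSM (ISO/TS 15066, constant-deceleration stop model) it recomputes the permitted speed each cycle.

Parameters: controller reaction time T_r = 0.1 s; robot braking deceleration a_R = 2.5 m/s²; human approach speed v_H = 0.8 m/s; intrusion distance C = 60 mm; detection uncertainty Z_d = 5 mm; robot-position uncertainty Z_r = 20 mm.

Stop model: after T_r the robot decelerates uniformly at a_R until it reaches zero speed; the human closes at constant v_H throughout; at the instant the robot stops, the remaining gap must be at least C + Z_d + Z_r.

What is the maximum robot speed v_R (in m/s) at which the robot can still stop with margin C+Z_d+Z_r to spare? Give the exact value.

collect terms ⇒ (1/5)·v_R² + (21/50)·v_R + (-3403/2000) = 0
  disc = (21/50)² − 4·(1/5)·(-3403/2000) = 961/625 ; √disc = 31/25
  v_R = (−(21/50) + 31/25) / (2·(1/5)) = 41/20 m/s
check:
braking lasts T_s = (41/20)/(5/2) = 0.8200 s
reaction-phase robot travel = 2.0500·0.1000 = 0.2050 m
braking distance = 2.0500²/(2·2.5000) = 0.8405 m
human closes 0.8000·0.9200 = 0.7360 m
residual clearance needed = 0.0600+0.0050+0.0200 = 0.0850 m
sum ≈ 0.2050+0.8405+0.7360+0.0850 ≈ 1.8665 m = S ✓

v_R_max = 41/20 m/s = 2.0500 m/s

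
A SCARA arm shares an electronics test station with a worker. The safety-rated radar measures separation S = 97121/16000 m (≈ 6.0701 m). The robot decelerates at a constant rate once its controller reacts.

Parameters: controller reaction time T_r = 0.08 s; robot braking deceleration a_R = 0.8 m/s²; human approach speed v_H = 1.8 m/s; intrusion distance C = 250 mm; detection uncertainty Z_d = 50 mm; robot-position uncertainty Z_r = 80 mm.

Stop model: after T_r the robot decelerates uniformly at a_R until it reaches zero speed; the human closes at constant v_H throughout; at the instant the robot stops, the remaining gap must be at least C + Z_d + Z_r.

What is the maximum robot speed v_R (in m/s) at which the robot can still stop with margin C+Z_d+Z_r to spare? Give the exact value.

collect terms ⇒ (5/8)·v_R² + (233/100)·v_R + (-88737/16000) = 0
  disc = (233/100)² − 4·(5/8)·(-88737/16000) = 3087049/160000 ; √disc = 1757/400
  v_R = (−(233/100) + 1757/400) / (2·(5/8)) = 33/20 m/s
check:
stop time T_s = (33/20)/(4/5) = 2.0625 s
robot covers v_R·T_r = 1.6500·0.0800 = 0.1320 m before braking
braking distance = 1.6500²/(2·0.8000) = 1.7016 m
human closes 1.8000·2.1425 = 3.8565 m
residual clearance needed = 0.2500+0.0500+0.0800 = 0.3800 m
sum ≈ 0.1320+1.7016+3.8565+0.3800 ≈ 6.0701 m = S ✓

v_R_max = 33/20 m/s = 1.6500 m/s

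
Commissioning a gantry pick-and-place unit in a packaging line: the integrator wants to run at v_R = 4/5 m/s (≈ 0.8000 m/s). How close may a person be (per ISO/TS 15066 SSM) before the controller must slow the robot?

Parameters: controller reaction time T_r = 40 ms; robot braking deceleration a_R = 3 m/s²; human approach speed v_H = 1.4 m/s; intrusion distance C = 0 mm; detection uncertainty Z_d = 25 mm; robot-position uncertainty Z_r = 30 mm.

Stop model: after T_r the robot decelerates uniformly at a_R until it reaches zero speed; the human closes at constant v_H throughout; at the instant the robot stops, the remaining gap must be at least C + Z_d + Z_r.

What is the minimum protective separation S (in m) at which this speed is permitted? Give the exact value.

braking lasts T_s = (4/5)/3 = 0.2667 s
reaction-phase robot travel = 0.8000·0.0400 = 0.0320 m
braking distance = 0.8000²/(2·3.0000) = 0.1067 m
human closes 1.4000·0.3067 = 0.4293 m
C+Z_d+Z_r = 0.0000+0.0250+0.0300 = 0.0550 m
S_min ≈ 0.0320+0.1067+0.4293+0.0550  ⇒  S_min = 623/1000 m

S_min = 623/1000 m = 0.6230 m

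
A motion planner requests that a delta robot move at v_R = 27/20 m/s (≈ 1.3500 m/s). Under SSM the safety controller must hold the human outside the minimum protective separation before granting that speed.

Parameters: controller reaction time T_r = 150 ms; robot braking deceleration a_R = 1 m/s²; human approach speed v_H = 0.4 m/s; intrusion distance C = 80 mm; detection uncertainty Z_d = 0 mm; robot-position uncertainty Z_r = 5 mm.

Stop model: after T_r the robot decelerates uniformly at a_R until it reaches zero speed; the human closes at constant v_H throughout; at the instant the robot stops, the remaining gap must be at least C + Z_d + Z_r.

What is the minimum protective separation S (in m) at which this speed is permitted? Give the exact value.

T_s = v_R/a_R = (27/20)/1 = 1.3500 s
reaction-phase robot travel = 1.3500·0.1500 = 0.2025 m
braking distance = 1.3500²/(2·1.0000) = 0.9113 m
human over T_r+T_s: 0.4000·(0.1500+1.3500) = 0.6000 m
C+Z_d+Z_r = 0.0800+0.0000+0.0050 = 0.0850 m
S_min ≈ 0.2025+0.9113+0.6000+0.0850  ⇒  S_min = 1439/800 m

S_min = 1439/800 m = 1.7988 m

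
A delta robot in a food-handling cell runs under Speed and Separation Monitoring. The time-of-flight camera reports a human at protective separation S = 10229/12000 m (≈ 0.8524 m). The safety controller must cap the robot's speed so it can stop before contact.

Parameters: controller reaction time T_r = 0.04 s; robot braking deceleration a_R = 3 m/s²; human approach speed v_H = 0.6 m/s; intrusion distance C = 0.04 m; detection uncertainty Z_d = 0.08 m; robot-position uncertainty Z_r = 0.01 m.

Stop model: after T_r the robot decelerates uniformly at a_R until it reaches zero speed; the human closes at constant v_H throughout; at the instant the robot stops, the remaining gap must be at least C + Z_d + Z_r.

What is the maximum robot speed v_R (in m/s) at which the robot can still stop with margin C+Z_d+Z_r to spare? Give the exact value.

v_R_max = 29/20 m/s = 1.4500 m/s

at the boundary: (1/6)·v² + (6/25)·v + (-8381/12000) = 0
  disc = (6/25)² − 4·(1/6)·(-8381/12000) = 47089/90000 ; √disc = 217/300
  v_R = (−(6/25) + 217/300) / (2·(1/6)) = 29/20 m/s
check:
T_s = v_R/a_R = (29/20)/3 = 0.4833 s
robot covers v_R·T_r = 1.4500·0.0400 = 0.0580 m before braking
robot covers 1.4500·0.4833 − ½·3.0000·0.4833² = 0.3504 m while stopping
human closes 0.6000·0.5233 = 0.3140 m
margins: 0.0400+0.0800+0.0100 = 0.1300 m
sum ≈ 0.0580+0.3504+0.3140+0.1300 ≈ 0.8524 m = S ✓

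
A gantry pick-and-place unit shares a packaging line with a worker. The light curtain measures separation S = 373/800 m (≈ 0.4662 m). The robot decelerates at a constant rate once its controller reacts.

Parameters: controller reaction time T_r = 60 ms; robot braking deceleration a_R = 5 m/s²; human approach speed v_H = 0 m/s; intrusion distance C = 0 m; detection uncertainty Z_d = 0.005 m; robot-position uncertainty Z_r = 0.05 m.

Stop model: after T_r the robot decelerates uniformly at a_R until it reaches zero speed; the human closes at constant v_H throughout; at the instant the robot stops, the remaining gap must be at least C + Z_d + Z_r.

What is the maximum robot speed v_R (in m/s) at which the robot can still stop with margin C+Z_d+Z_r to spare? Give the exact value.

at the boundary: (1/10)·v² + (3/50)·v + (-329/800) = 0
  disc = (3/50)² − 4·(1/10)·(-329/800) = 1681/10000 ; √disc = 41/100
  v_R = (−(3/50) + 41/100) / (2·(1/10)) = 7/4 m/s
check:
T_s = v_R/a_R = (7/4)/5 = 0.3500 s
robot covers v_R·T_r = 1.7500·0.0600 = 0.1050 m before braking
robot under decel: 1.7500²/(2·5.0000) = 0.3063 m
person approaches 0.0000·(0.0600+0.3500) = 0.0000 m
margins: 0.0000+0.0050+0.0500 = 0.0550 m
sum ≈ 0.1050+0.3063+0.0000+0.0550 ≈ 0.4662 m = S ✓

v_R_max = 7/4 m/s = 1.7500 m/s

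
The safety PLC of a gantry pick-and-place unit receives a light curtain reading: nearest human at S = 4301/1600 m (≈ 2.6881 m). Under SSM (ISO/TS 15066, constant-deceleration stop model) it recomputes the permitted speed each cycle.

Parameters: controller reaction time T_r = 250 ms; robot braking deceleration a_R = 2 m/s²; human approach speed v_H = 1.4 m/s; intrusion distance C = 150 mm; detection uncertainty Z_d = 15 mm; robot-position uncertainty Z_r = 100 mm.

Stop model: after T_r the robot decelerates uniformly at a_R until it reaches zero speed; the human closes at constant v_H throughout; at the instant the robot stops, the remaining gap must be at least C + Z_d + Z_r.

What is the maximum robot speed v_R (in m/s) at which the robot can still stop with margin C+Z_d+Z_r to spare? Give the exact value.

at the boundary: (1/4)·v² + (19/20)·v + (-3317/1600) = 0
  disc = (19/20)² − 4·(1/4)·(-3317/1600) = 4761/1600 ; √disc = 69/40
  v_R = (−(19/20) + 69/40) / (2·(1/4)) = 31/20 m/s
check:
braking lasts T_s = (31/20)/2 = 0.7750 s
robot covers v_R·T_r = 1.5500·0.2500 = 0.3875 m before braking
robot covers 1.5500·0.7750 − ½·2.0000·0.7750² = 0.6006 m while stopping
human over T_r+T_s: 1.4000·(0.2500+0.7750) = 1.4350 m
margins: 0.1500+0.0150+0.1000 = 0.2650 m
sum ≈ 0.3875+0.6006+1.4350+0.2650 ≈ 2.6881 m = S ✓

v_R_max = 31/20 m/s = 1.5500 m/s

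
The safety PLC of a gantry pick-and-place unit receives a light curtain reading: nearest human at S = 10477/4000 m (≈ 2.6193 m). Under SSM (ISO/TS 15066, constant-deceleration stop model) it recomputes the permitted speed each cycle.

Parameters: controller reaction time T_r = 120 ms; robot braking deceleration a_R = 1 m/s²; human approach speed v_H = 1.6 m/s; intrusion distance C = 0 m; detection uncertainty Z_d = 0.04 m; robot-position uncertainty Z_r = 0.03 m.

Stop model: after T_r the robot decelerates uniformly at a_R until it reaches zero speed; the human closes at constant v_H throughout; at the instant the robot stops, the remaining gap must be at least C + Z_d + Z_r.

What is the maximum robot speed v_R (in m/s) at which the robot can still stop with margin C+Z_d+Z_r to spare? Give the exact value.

at the boundary: (1/2)·v² + (43/25)·v + (-9429/4000) = 0
  disc = (43/25)² − 4·(1/2)·(-9429/4000) = 76729/10000 ; √disc = 277/100
  v_R = (−(43/25) + 277/100) / (2·(1/2)) = 21/20 m/s
check:
stop time T_s = (21/20)/1 = 1.0500 s
robot in T_r: 1.0500·0.1200 = 0.1260 m
robot under decel: 1.0500²/(2·1.0000) = 0.5513 m
person approaches 1.6000·(0.1200+1.0500) = 1.8720 m
C+Z_d+Z_r = 0.0000+0.0400+0.0300 = 0.0700 m
sum ≈ 0.1260+0.5513+1.8720+0.0700 ≈ 2.6193 m = S ✓

v_R_max = 21/20 m/s = 1.0500 m/s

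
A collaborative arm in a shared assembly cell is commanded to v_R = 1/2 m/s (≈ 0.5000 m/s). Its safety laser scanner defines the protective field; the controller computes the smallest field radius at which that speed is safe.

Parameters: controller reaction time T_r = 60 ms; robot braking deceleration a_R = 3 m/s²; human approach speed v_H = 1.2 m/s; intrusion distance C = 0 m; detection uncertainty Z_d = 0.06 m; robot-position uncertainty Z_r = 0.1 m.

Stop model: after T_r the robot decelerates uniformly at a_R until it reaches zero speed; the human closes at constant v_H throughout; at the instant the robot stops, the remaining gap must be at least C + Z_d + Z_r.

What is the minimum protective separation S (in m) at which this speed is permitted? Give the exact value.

S_min = 1511/3000 m = 0.5037 m

T_s = v_R/a_R = (1/2)/3 = 0.1667 s
robot in T_r: 0.5000·0.0600 = 0.0300 m
robot under decel: 0.5000²/(2·3.0000) = 0.0417 m
human closes 1.2000·0.2267 = 0.2720 m
margins: 0.0000+0.0600+0.1000 = 0.1600 m
S_min ≈ 0.0300+0.0417+0.2720+0.1600  ⇒  S_min = 1511/3000 m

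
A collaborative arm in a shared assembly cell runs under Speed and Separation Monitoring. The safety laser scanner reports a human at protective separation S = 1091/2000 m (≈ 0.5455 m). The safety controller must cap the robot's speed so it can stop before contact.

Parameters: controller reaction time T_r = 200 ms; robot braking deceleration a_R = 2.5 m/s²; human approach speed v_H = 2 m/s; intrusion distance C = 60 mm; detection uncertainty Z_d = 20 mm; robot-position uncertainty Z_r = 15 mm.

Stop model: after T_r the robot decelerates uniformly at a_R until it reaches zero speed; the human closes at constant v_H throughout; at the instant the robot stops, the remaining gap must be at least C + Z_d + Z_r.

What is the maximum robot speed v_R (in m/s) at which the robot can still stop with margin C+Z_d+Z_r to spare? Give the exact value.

v_R_max = 1/20 m/s = 0.0500 m/s

collect terms ⇒ (1/5)·v_R² + (1)·v_R + (-101/2000) = 0
  disc = (1)² − 4·(1/5)·(-101/2000) = 2601/2500 ; √disc = 51/50
  v_R = (−(1) + 51/50) / (2·(1/5)) = 1/20 m/s
check:
stop time T_s = (1/20)/(5/2) = 0.0200 s
robot in T_r: 0.0500·0.2000 = 0.0100 m
braking distance = 0.0500²/(2·2.5000) = 0.0005 m
human closes 2.0000·0.2200 = 0.4400 m
margins: 0.0600+0.0200+0.0150 = 0.0950 m
sum ≈ 0.0100+0.0005+0.4400+0.0950 ≈ 0.5455 m = S ✓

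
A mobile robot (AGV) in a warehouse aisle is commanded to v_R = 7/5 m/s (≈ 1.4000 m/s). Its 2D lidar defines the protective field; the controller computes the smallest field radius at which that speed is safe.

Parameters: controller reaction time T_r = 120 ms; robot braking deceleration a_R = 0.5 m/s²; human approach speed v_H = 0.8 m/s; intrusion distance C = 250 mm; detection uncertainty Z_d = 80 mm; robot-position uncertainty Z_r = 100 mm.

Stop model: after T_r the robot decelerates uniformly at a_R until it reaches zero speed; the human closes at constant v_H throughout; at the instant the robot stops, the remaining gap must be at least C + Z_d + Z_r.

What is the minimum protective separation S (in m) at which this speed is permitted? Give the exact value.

braking lasts T_s = (7/5)/(1/2) = 2.8000 s
reaction-phase robot travel = 1.4000·0.1200 = 0.1680 m
robot under decel: 1.4000²/(2·0.5000) = 1.9600 m
person approaches 0.8000·(0.1200+2.8000) = 2.3360 m
margins: 0.2500+0.0800+0.1000 = 0.4300 m
S_min ≈ 0.1680+1.9600+2.3360+0.4300  ⇒  S_min = 2447/500 m

S_min = 2447/500 m = 4.8940 m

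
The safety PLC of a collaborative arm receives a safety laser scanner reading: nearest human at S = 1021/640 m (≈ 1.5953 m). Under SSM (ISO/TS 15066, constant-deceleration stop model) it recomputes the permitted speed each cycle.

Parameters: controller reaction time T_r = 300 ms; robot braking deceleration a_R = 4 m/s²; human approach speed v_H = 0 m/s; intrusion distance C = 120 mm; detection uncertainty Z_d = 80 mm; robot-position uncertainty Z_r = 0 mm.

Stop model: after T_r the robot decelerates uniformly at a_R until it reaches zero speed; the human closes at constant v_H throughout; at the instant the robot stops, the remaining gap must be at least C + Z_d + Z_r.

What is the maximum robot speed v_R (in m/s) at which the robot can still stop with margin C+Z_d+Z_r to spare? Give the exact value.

collect terms ⇒ (1/8)·v_R² + (3/10)·v_R + (-893/640) = 0
  disc = (3/10)² − 4·(1/8)·(-893/640) = 5041/6400 ; √disc = 71/80
  v_R = (−(3/10) + 71/80) / (2·(1/8)) = 47/20 m/s
check:
T_s = v_R/a_R = (47/20)/4 = 0.5875 s
robot covers v_R·T_r = 2.3500·0.3000 = 0.7050 m before braking
robot covers 2.3500·0.5875 − ½·4.0000·0.5875² = 0.6903 m while stopping
human over T_r+T_s: 0.0000·(0.3000+0.5875) = 0.0000 m
residual clearance needed = 0.1200+0.0800+0.0000 = 0.2000 m
sum ≈ 0.7050+0.6903+0.0000+0.2000 ≈ 1.5953 m = S ✓

v_R_max = 47/20 m/s = 2.3500 m/s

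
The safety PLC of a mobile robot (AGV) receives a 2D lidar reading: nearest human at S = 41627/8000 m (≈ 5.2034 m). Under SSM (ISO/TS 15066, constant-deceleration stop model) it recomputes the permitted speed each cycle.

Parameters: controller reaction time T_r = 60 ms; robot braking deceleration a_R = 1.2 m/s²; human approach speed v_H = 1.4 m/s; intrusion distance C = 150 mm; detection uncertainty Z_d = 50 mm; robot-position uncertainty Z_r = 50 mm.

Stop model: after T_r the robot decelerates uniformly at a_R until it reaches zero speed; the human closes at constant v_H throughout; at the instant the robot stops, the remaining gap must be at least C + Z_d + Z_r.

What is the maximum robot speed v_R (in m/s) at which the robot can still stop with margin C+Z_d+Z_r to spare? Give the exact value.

quadratic (5/12)·v² + (92/75)·v + (-7791/1600) = 0
  disc = (92/75)² − 4·(5/12)·(-7791/1600) = 3463321/360000 ; √disc = 1861/600
  v_R = (−(92/75) + 1861/600) / (2·(5/12)) = 9/4 m/s
check:
T_s = v_R/a_R = (9/4)/(6/5) = 1.8750 s
robot covers v_R·T_r = 2.2500·0.0600 = 0.1350 m before braking
braking distance = 2.2500²/(2·1.2000) = 2.1094 m
human over T_r+T_s: 1.4000·(0.0600+1.8750) = 2.7090 m
residual clearance needed = 0.1500+0.0500+0.0500 = 0.2500 m
sum ≈ 0.1350+2.1094+2.7090+0.2500 ≈ 5.2034 m = S ✓

v_R_max = 9/4 m/s = 2.2500 m/s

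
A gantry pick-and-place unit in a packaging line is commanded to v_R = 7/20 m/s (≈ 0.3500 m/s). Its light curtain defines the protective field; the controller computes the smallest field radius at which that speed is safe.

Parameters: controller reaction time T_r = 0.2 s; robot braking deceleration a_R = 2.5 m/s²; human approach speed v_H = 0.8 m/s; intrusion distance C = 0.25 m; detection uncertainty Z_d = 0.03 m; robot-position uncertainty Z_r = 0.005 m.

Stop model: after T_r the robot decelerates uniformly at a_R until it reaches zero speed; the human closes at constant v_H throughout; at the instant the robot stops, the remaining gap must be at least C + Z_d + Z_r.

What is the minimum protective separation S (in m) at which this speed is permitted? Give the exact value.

S_min = 1303/2000 m = 0.6515 m

braking lasts T_s = (7/20)/(5/2) = 0.1400 s
reaction-phase robot travel = 0.3500·0.2000 = 0.0700 m
robot under decel: 0.3500²/(2·2.5000) = 0.0245 m
human closes 0.8000·0.3400 = 0.2720 m
margins: 0.2500+0.0300+0.0050 = 0.2850 m
S_min ≈ 0.0700+0.0245+0.2720+0.2850  ⇒  S_min = 1303/2000 m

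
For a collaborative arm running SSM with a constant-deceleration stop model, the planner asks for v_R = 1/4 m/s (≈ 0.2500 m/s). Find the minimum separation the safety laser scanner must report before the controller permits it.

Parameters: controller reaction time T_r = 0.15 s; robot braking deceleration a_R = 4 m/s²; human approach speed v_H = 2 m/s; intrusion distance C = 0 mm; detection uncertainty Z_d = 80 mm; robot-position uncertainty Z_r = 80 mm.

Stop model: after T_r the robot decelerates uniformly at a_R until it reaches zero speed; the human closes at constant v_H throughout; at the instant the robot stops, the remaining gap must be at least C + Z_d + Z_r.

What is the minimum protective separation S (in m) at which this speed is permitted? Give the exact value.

S_min = 2017/3200 m = 0.6303 m

T_s = v_R/a_R = (1/4)/4 = 0.0625 s
reaction-phase robot travel = 0.2500·0.1500 = 0.0375 m
robot covers 0.2500·0.0625 − ½·4.0000·0.0625² = 0.0078 m while stopping
human over T_r+T_s: 2.0000·(0.1500+0.0625) = 0.4250 m
C+Z_d+Z_r = 0.0000+0.0800+0.0800 = 0.1600 m
S_min ≈ 0.0375+0.0078+0.4250+0.1600  ⇒  S_min = 2017/3200 m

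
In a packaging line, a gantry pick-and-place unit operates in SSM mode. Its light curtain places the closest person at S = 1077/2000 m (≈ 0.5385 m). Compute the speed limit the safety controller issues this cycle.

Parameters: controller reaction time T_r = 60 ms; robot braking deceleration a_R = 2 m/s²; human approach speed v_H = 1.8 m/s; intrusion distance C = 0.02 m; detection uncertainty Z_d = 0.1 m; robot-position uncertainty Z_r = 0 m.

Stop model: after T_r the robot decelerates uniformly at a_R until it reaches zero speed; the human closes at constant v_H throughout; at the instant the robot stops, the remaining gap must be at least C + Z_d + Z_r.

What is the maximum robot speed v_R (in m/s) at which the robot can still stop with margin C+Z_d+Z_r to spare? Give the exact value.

quadratic (1/4)·v² + (24/25)·v + (-621/2000) = 0
  disc = (24/25)² − 4·(1/4)·(-621/2000) = 12321/10000 ; √disc = 111/100
  v_R = (−(24/25) + 111/100) / (2·(1/4)) = 3/10 m/s
check:
T_s = v_R/a_R = (3/10)/2 = 0.1500 s
robot in T_r: 0.3000·0.0600 = 0.0180 m
robot covers 0.3000·0.1500 − ½·2.0000·0.1500² = 0.0225 m while stopping
person approaches 1.8000·(0.0600+0.1500) = 0.3780 m
residual clearance needed = 0.0200+0.1000+0.0000 = 0.1200 m
sum ≈ 0.0180+0.0225+0.3780+0.1200 ≈ 0.5385 m = S ✓

v_R_max = 3/10 m/s = 0.3000 m/s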